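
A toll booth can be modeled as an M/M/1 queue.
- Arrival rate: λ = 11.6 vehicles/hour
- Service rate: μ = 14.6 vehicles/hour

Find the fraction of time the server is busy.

Server utilization: ρ = λ/μ
ρ = 11.6/14.6 = 0.7945
The server is busy 79.45% of the time.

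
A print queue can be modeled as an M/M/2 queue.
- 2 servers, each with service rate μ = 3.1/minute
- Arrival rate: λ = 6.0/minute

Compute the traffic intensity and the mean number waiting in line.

Traffic intensity: ρ = λ/(cμ) = 6.0/(2×3.1) = 0.9677
Since ρ = 0.9677 < 1, system is stable.
Offered load a = λ/μ = cρ = 6.0/3.1 = 1.9355
P₀ = [ Σₙ₌₀^1 aⁿ/n! + a^2/(2!(1-ρ)) ]⁻¹
Σ = a^0/0! + a^1/1! = 1.0000 + 1.9355 = 2.9355
a^2/(2!(1-ρ)) = 3.74610/(2 × 0.0322581) = 58.0645
P₀ = 1/(2.9355 + 58.0645) = 0.01639
Lq = P₀·a^2·ρ / (2!(1-ρ)²) = 0.0163934 × 3.74610 × 0.967742 / (2 × 0.00104058) = 28.5563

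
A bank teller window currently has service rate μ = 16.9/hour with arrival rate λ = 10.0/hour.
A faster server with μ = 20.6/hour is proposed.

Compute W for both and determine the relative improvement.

System 1: ρ₁ = 10.0/16.9 = 0.5917, W₁ = 1/(16.9-10.0) = 0.14493
System 2: ρ₂ = 10.0/20.6 = 0.4854, W₂ = 1/(20.6-10.0) = 0.094340
Improvement: (W₁-W₂)/W₁ = (0.14493-0.094340)/0.14493 = 34.91%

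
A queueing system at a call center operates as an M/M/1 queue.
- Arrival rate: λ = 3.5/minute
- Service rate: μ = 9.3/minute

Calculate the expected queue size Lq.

ρ = λ/μ = 3.5/9.3 = 0.3763
For M/M/1: Lq = λ²/(μ(μ-λ))
Lq = 12.25/(9.3 × 5.80)
Lq = 0.2271 calls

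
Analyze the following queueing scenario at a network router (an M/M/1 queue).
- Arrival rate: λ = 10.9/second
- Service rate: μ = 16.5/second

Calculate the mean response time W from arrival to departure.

First, compute utilization: ρ = λ/μ = 10.9/16.5 = 0.6606
For M/M/1: W = 1/(μ-λ)
W = 1/(16.5-10.9) = 1/5.60
W = 0.1786 seconds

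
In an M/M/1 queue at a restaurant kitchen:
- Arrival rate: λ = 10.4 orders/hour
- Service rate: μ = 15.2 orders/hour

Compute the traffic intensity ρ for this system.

Server utilization: ρ = λ/μ
ρ = 10.4/15.2 = 0.6842
The server is busy 68.42% of the time.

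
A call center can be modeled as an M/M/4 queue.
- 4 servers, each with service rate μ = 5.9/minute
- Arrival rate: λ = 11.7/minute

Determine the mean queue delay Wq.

Traffic intensity: ρ = λ/(cμ) = 11.7/(4×5.9) = 0.4958
Since ρ = 0.4958 < 1, system is stable.
Offered load a = λ/μ = cρ = 11.7/5.9 = 1.9831
P₀ = [ Σₙ₌₀^3 aⁿ/n! + a^4/(4!(1-ρ)) ]⁻¹
Σ = a^0/0! + a^1/1! + a^2/2! + a^3/3! = 1.0000 + 1.9831 + 1.9662 + 1.2997 = 6.2490
a^4/(4!(1-ρ)) = 15.4645/(24 × 0.50424) = 1.2779
P₀ = 1/(6.2490 + 1.2779) = 0.1329
Lq = P₀·a^4·ρ / (4!(1-ρ)²) = 0.13286 × 15.4645 × 0.49576 / (24 × 0.25426) = 0.1669
Wq = Lq/λ = 0.16692/11.7 = 0.01427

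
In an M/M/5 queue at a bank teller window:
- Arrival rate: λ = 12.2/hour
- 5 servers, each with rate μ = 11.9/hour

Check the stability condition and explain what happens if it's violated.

Stability requires ρ = λ/(cμ) < 1
ρ = 12.2/(5 × 11.9) = 12.2/59.50 = 0.2050
Since 0.2050 < 1, the system is STABLE.
The servers are busy 20.50% of the time.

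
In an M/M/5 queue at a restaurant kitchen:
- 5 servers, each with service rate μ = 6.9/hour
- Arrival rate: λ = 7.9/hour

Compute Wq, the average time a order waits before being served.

Traffic intensity: ρ = λ/(cμ) = 7.9/(5×6.9) = 0.2290
Since ρ = 0.2290 < 1, system is stable.
Offered load a = λ/μ = cρ = 7.9/6.9 = 1.1449
P₀ = [ Σₙ₌₀^4 aⁿ/n! + a^5/(5!(1-ρ)) ]⁻¹
Σ = a^0/0! + a^1/1! + a^2/2! + a^3/3! + a^4/4! = 1.0000 + 1.1449 + 0.65543 + 0.25014 + 0.071598 = 3.1221
a^5/(5!(1-ρ)) = 1.9674/(120 × 0.7710) = 0.02126
P₀ = 1/(3.1221 + 0.02126) = 0.3181
Lq = P₀·a^5·ρ / (5!(1-ρ)²) = 0.3181 × 1.9674 × 0.2290 / (120 × 0.5945) = 0.002009
Wq = Lq/λ = 0.002009/7.9 = 0.0002543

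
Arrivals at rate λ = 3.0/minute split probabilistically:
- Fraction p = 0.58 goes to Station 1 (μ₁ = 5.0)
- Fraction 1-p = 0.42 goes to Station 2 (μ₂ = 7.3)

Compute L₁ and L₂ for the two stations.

Effective rates: λ₁ = 3.0×0.58 = 1.74, λ₂ = 3.0×0.42 = 1.26
Station 1: ρ₁ = 1.74/5.0 = 0.3480, L₁ = ρ₁/(1-ρ₁) = 0.3480/(1-0.3480) = 0.5337
Station 2: ρ₂ = 1.26/7.3 = 0.1726, L₂ = ρ₂/(1-ρ₂) = 0.1726/(1-0.1726) = 0.2086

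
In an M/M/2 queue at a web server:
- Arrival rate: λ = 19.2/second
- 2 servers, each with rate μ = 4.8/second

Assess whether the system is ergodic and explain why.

Stability requires ρ = λ/(cμ) < 1
ρ = 19.2/(2 × 4.8) = 19.2/9.60 = 2.0000
Since 2.0000 ≥ 1, the system is UNSTABLE.
Need c > λ/μ = 19.2/4.8 = 4.00.
Minimum servers needed: c = 5.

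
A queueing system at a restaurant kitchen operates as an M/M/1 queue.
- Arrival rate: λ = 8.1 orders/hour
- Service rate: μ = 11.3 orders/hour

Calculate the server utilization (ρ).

Server utilization: ρ = λ/μ
ρ = 8.1/11.3 = 0.7168
The server is busy 71.68% of the time.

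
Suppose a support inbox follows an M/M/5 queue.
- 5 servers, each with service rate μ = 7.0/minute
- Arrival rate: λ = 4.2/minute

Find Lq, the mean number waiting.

Traffic intensity: ρ = λ/(cμ) = 4.2/(5×7.0) = 0.1200
Since ρ = 0.1200 < 1, system is stable.
Offered load a = λ/μ = cρ = 4.2/7.0 = 0.6000
P₀ = [ Σₙ₌₀^4 aⁿ/n! + a^5/(5!(1-ρ)) ]⁻¹
Σ = a^0/0! + a^1/1! + a^2/2! + a^3/3! + a^4/4! = 1.0000 + 0.6000 + 0.1800 + 0.03600 + 0.005400 = 1.8214
a^5/(5!(1-ρ)) = 0.07776/(120 × 0.8800) = 0.0007364
P₀ = 1/(1.8214 + 0.0007364) = 0.5488
Lq = P₀·a^5·ρ / (5!(1-ρ)²) = 0.5488 × 0.07776 × 0.1200 / (120 × 0.7744) = 0.00005511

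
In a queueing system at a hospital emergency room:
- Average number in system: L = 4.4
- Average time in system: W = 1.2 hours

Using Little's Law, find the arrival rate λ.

Little's Law: L = λW, so λ = L/W
λ = 4.4/1.2 = 3.6667 patients/hour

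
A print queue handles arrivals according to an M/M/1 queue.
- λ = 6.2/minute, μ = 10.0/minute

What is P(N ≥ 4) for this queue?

ρ = λ/μ = 6.2/10.0 = 0.6200
P(N ≥ n) = ρⁿ
P(N ≥ 4) = 0.6200^4
P(N ≥ 4) = 0.1478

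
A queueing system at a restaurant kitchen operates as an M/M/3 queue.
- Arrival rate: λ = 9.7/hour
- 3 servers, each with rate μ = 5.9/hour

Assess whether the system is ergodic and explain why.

Stability requires ρ = λ/(cμ) < 1
ρ = 9.7/(3 × 5.9) = 9.7/17.70 = 0.5480
Since 0.5480 < 1, the system is STABLE.
The servers are busy 54.80% of the time.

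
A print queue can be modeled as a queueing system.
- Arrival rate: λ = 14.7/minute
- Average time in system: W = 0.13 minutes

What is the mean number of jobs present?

Little's Law: L = λW
L = 14.7 × 0.13 = 1.9110 jobs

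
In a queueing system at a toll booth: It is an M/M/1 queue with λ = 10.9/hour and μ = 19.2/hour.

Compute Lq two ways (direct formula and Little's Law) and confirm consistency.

Method 1 (direct): Lq = λ²/(μ(μ-λ)) = 118.81/(19.2 × 8.30) = 0.7455

Method 2 (Little's Law):
W = 1/(μ-λ) = 1/8.30 = 0.120482
Wq = W - 1/μ = 0.120482 - 0.0520833 = 0.068399
Lq = λWq = 10.9 × 0.068399 = 0.7455 ✔ (matches Method 1)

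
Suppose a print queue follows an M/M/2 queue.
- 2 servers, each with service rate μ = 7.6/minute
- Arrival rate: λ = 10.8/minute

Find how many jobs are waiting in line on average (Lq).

Traffic intensity: ρ = λ/(cμ) = 10.8/(2×7.6) = 0.7105
Since ρ = 0.7105 < 1, system is stable.
Offered load a = λ/μ = cρ = 10.8/7.6 = 1.4211
P₀ = [ Σₙ₌₀^1 aⁿ/n! + a^2/(2!(1-ρ)) ]⁻¹
Σ = a^0/0! + a^1/1! = 1.0000 + 1.4211 = 2.4211
a^2/(2!(1-ρ)) = 2.01939/(2 × 0.289474) = 3.4880
P₀ = 1/(2.4211 + 3.4880) = 0.1692
Lq = P₀·a^2·ρ / (2!(1-ρ)²) = 0.16923 × 2.0194 × 0.71053 / (2 × 0.083795) = 1.4489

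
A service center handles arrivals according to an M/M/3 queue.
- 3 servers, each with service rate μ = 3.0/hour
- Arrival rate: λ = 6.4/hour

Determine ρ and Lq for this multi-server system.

Traffic intensity: ρ = λ/(cμ) = 6.4/(3×3.0) = 0.7111
Since ρ = 0.7111 < 1, system is stable.
Offered load a = λ/μ = cρ = 6.4/3.0 = 2.1333
P₀ = [ Σₙ₌₀^2 aⁿ/n! + a^3/(3!(1-ρ)) ]⁻¹
Σ = a^0/0! + a^1/1! + a^2/2! = 1.0000 + 2.1333 + 2.2756 = 5.4089
a^3/(3!(1-ρ)) = 9.70904/(6 × 0.288889) = 5.6014
P₀ = 1/(5.4089 + 5.6014) = 0.09082
Lq = P₀·a^3·ρ / (3!(1-ρ)²) = 0.090824 × 9.7090 × 0.71111 / (6 × 0.083457) = 1.2523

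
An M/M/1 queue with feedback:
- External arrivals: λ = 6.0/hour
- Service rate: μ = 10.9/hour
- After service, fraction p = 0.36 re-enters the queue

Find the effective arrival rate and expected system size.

Effective arrival rate: λ_eff = λ/(1-p) = 6.0/(1-0.36) = 6.0/0.64 = 9.3750
ρ = λ_eff/μ = 9.3750/10.9 = 0.86009
L = ρ/(1-ρ) = 0.86009/(1-0.86009) = 6.1475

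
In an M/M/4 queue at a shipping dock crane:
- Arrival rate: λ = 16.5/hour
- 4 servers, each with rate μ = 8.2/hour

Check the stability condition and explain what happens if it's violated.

Stability requires ρ = λ/(cμ) < 1
ρ = 16.5/(4 × 8.2) = 16.5/32.80 = 0.5030
Since 0.5030 < 1, the system is STABLE.
The servers are busy 50.30% of the time.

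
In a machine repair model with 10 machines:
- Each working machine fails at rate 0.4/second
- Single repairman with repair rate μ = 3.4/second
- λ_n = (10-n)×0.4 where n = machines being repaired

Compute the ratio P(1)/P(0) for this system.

P(1)/P(0) = ∏_{i=0}^{1-1} λ_i/μ_{i+1}
= (10-0)×0.4/3.4
= 1.1765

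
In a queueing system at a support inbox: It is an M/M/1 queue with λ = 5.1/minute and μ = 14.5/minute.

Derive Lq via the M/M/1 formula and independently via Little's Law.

Method 1 (direct): Lq = λ²/(μ(μ-λ)) = 26.01/(14.5 × 9.40) = 0.1908

Method 2 (Little's Law):
W = 1/(μ-λ) = 1/9.40 = 0.106383
Wq = W - 1/μ = 0.106383 - 0.0689655 = 0.03742
Lq = λWq = 5.1 × 0.03742 = 0.1908 ✔ (matches Method 1)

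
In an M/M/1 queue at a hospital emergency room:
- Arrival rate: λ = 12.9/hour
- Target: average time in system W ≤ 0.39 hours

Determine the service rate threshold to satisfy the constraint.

For M/M/1: W = 1/(μ-λ)
Need W ≤ 0.39, so 1/(μ-λ) ≤ 0.39
μ - λ ≥ 1/0.39 = 2.5641
μ ≥ 12.9 + 2.5641 = 15.4641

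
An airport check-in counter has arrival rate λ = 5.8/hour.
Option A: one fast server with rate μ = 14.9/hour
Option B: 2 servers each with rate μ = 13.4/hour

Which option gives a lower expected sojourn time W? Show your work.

Option A: single server μ = 14.9 (M/M/1)
  ρ_A = 5.8/14.9 = 0.3893
  W_A = 1/(μ-λ) = 1/(14.9-5.8) = 1/9.10 = 0.1099

Option B: 2 servers μ = 13.4 (M/M/2)
  ρ_B = λ/(cμ) = 5.8/(2×13.4) = 0.2164
  Offered load a = λ/μ = cρ = 5.8/13.4 = 0.4328
  P₀ = [ Σₙ₌₀^1 aⁿ/n! + a^2/(2!(1-ρ)) ]⁻¹
  Σ = a^0/0! + a^1/1! = 1.0000 + 0.4328 = 1.4328
  a^2/(2!(1-ρ)) = 0.1873/(2 × 0.7836) = 0.1195
  P₀ = 1/(1.4328 + 0.1195) = 0.6442
  Lq = P₀·a^2·ρ / (2!(1-ρ)²) = 0.64417 × 0.18735 × 0.21642 / (2 × 0.61400) = 0.02127
  Wq_B = Lq/λ = 0.0212688/5.8 = 0.0036670
  W_B = Wq_B + 1/μ = 0.0036670 + 0.074627 = 0.07829

Since W_B = 0.07829 < W_A = 0.1099, Option B (multiple servers) has the shorter time in system.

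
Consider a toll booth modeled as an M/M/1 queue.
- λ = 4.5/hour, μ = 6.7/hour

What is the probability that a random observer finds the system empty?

ρ = λ/μ = 4.5/6.7 = 0.6716
P(0) = 1 - ρ = 1 - 0.6716 = 0.3284
The server is idle 32.84% of the time.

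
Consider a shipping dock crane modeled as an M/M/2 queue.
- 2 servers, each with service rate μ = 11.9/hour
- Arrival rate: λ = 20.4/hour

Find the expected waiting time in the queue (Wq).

Traffic intensity: ρ = λ/(cμ) = 20.4/(2×11.9) = 0.8571
Since ρ = 0.8571 < 1, system is stable.
Offered load a = λ/μ = cρ = 20.4/11.9 = 1.7143
P₀ = [ Σₙ₌₀^1 aⁿ/n! + a^2/(2!(1-ρ)) ]⁻¹
Σ = a^0/0! + a^1/1! = 1.0000 + 1.7143 = 2.7143
a^2/(2!(1-ρ)) = 2.93878/(2 × 0.142857) = 10.2857
P₀ = 1/(2.7143 + 10.2857) = 0.07692
Lq = P₀·a^2·ρ / (2!(1-ρ)²) = 0.076923 × 2.9388 × 0.85714 / (2 × 0.020408) = 4.7473
Wq = Lq/λ = 4.7473/20.4 = 0.2327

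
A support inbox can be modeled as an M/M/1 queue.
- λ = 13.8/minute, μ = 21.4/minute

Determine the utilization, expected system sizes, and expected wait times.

Step 1: ρ = λ/μ = 13.8/21.4 = 0.6449
Step 2: L = λ/(μ-λ) = 13.8/7.60 = 1.8158
Step 3: Lq = λ²/(μ(μ-λ)) = 190.44/(21.4×7.60) = 1.1709
Step 4: W = 1/(μ-λ) = 1/7.60 = 0.13158
Step 5: Wq = λ/(μ(μ-λ)) = 13.8/(21.4×7.60) = 0.08485
Step 6: P(0) = 1-ρ = 0.3551
Verify: L = λW = 13.8×0.13158 = 1.8158 ✔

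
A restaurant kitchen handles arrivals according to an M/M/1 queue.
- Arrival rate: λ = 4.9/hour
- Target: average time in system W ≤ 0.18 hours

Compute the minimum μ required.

For M/M/1: W = 1/(μ-λ)
Need W ≤ 0.18, so 1/(μ-λ) ≤ 0.18
μ - λ ≥ 1/0.18 = 5.5556
μ ≥ 4.9 + 5.5556 = 10.4556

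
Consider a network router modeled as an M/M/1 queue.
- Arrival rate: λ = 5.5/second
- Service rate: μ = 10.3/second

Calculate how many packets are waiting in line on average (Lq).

ρ = λ/μ = 5.5/10.3 = 0.5340
For M/M/1: Lq = λ²/(μ(μ-λ))
Lq = 30.25/(10.3 × 4.80)
Lq = 0.6119 packets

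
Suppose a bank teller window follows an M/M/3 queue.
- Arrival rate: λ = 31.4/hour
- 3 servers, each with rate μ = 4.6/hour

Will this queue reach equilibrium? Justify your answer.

Stability requires ρ = λ/(cμ) < 1
ρ = 31.4/(3 × 4.6) = 31.4/13.80 = 2.2754
Since 2.2754 ≥ 1, the system is UNSTABLE.
Need c > λ/μ = 31.4/4.6 = 6.83.
Minimum servers needed: c = 7.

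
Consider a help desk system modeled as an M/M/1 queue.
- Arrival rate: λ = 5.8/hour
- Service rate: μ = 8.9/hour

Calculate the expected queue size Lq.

ρ = λ/μ = 5.8/8.9 = 0.6517
For M/M/1: Lq = λ²/(μ(μ-λ))
Lq = 33.64/(8.9 × 3.10)
Lq = 1.2193 tickets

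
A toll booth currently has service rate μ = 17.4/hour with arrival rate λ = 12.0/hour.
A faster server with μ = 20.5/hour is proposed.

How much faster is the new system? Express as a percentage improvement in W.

System 1: ρ₁ = 12.0/17.4 = 0.6897, W₁ = 1/(17.4-12.0) = 0.18519
System 2: ρ₂ = 12.0/20.5 = 0.5854, W₂ = 1/(20.5-12.0) = 0.11765
Improvement: (W₁-W₂)/W₁ = (0.18519-0.11765)/0.18519 = 36.47%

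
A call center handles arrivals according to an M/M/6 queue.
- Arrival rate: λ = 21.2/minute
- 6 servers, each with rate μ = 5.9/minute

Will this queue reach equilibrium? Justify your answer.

Stability requires ρ = λ/(cμ) < 1
ρ = 21.2/(6 × 5.9) = 21.2/35.40 = 0.5989
Since 0.5989 < 1, the system is STABLE.
The servers are busy 59.89% of the time.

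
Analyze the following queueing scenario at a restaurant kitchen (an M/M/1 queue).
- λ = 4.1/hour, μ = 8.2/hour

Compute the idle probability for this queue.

ρ = λ/μ = 4.1/8.2 = 0.5000
P(0) = 1 - ρ = 1 - 0.5000 = 0.5000
The server is idle 50.00% of the time.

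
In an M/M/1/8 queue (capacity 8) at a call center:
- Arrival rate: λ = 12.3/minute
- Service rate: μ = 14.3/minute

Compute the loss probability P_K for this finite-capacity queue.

ρ = λ/μ = 12.3/14.3 = 0.86014
P₀ = (1-ρ)/(1-ρ^(K+1)) = (1-0.86014)/(1-0.86014^9) = 0.13986/0.74230 = 0.1884
P_K = P₀×ρ^K = 0.18842 × 0.86014^8 = 0.18842 × 0.29961 = 0.05645
Blocking probability = 5.65%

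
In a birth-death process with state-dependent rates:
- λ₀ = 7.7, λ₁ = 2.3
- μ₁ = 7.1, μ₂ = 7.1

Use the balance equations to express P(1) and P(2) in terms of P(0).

Balance equations:
State 0: λ₀P₀ = μ₁P₁ → P₁ = (λ₀/μ₁)P₀ = (7.7/7.1)P₀ = 1.0845P₀
State 1: P₂ = (λ₀λ₁)/(μ₁μ₂)P₀ = (7.7×2.3)/(7.1×7.1)P₀ = 0.3513P₀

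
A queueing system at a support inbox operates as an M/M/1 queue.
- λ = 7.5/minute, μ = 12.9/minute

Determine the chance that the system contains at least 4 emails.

ρ = λ/μ = 7.5/12.9 = 0.5814
P(N ≥ n) = ρⁿ
P(N ≥ 4) = 0.5814^4
P(N ≥ 4) = 0.1143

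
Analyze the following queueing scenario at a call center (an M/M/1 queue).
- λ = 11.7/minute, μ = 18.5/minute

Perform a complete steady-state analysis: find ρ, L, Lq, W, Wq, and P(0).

Step 1: ρ = λ/μ = 11.7/18.5 = 0.6324
Step 2: L = λ/(μ-λ) = 11.7/6.80 = 1.7206
Step 3: Lq = λ²/(μ(μ-λ)) = 136.89/(18.5×6.80) = 1.0882
Step 4: W = 1/(μ-λ) = 1/6.80 = 0.14706
Step 5: Wq = λ/(μ(μ-λ)) = 11.7/(18.5×6.80) = 0.09300
Step 6: P(0) = 1-ρ = 0.3676
Verify: L = λW = 11.7×0.14706 = 1.7206 ✔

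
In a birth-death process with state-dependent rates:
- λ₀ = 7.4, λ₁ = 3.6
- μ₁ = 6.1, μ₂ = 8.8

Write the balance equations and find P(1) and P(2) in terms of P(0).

Balance equations:
State 0: λ₀P₀ = μ₁P₁ → P₁ = (λ₀/μ₁)P₀ = (7.4/6.1)P₀ = 1.2131P₀
State 1: P₂ = (λ₀λ₁)/(μ₁μ₂)P₀ = (7.4×3.6)/(6.1×8.8)P₀ = 0.4963P₀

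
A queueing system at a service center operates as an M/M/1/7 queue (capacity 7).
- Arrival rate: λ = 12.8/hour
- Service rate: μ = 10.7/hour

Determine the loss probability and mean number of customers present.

ρ = λ/μ = 12.8/10.7 = 1.19626
P₀ = (1-ρ)/(1-ρ^(K+1)) = (1-1.19626)/(1-1.19626^8) = -0.19626/-3.1938 = 0.06145
P_K = P₀×ρ^K = 0.06145 × 1.19626^7 = 0.06145 × 3.5057 = 0.2154
Blocking probability P_7 = 0.2154 (21.54%)
L = ρ[1 - (K+1)ρ^K + Kρ^(K+1)] / [(1-ρ)(1-ρ^(K+1))]
L = 1.19626 × (1 - 8×3.505735 + 7×4.193770) / ((1 - 1.19626) × (1 - 4.193770)) = 4.4096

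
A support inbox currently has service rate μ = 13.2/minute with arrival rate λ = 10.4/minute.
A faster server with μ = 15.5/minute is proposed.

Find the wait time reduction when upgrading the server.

System 1: ρ₁ = 10.4/13.2 = 0.7879, W₁ = 1/(13.2-10.4) = 0.35714
System 2: ρ₂ = 10.4/15.5 = 0.6710, W₂ = 1/(15.5-10.4) = 0.19608
Improvement: (W₁-W₂)/W₁ = (0.35714-0.19608)/0.35714 = 45.10%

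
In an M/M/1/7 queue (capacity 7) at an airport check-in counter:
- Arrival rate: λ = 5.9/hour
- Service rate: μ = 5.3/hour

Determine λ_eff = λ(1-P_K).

ρ = λ/μ = 5.9/5.3 = 1.1132
P₀ = (1-ρ)/(1-ρ^(K+1)) = (1-1.1132)/(1-1.1132^8) = -0.113200/-1.35823 = 0.08334
P_K = P₀×ρ^K = 0.083344 × 1.1132^7 = 0.083344 × 2.1184 = 0.1766
λ_eff = λ(1-P_K) = 5.9 × (1 - 0.17656) = 5.9 × 0.82344 = 4.8583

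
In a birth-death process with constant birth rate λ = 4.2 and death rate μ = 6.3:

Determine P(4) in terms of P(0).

For constant rates: P(n)/P(0) = (λ/μ)^n
P(4)/P(0) = (4.2/6.3)^4 = 0.66667^4 = 0.1975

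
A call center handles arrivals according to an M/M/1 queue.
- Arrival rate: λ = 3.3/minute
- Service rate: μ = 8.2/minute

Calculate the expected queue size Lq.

ρ = λ/μ = 3.3/8.2 = 0.4024
For M/M/1: Lq = λ²/(μ(μ-λ))
Lq = 10.89/(8.2 × 4.90)
Lq = 0.2710 calls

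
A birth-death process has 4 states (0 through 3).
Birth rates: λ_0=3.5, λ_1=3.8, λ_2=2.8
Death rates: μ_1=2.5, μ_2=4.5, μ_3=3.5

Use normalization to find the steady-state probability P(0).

Ratios P(n)/P(0) = (λ₀···λₙ₋₁)/(μ₁···μₙ):
P(1)/P(0) = (3.5)/(2.5) = 1.4000
P(2)/P(0) = (3.5×3.8)/(2.5×4.5) = 1.1822
P(3)/P(0) = (3.5×3.8×2.8)/(2.5×4.5×3.5) = 0.9458

Normalization: ∑ P(n) = 1
P(0) × (1.0000 + 1.4000 + 1.1822 + 0.9458) = 1
P(0) × 4.5280 = 1
P(0) = 1/4.5280 = 0.2208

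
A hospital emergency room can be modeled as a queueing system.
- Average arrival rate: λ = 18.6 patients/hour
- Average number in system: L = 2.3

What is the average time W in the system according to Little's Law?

Little's Law: L = λW, so W = L/λ
W = 2.3/18.6 = 0.1237 hours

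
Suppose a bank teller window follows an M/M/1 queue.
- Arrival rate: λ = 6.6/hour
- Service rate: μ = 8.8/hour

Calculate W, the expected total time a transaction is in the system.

First, compute utilization: ρ = λ/μ = 6.6/8.8 = 0.7500
For M/M/1: W = 1/(μ-λ)
W = 1/(8.8-6.6) = 1/2.20
W = 0.4545 hours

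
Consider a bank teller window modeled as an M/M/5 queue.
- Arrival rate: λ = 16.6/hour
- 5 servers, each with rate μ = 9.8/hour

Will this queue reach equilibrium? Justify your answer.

Stability requires ρ = λ/(cμ) < 1
ρ = 16.6/(5 × 9.8) = 16.6/49.00 = 0.3388
Since 0.3388 < 1, the system is STABLE.
The servers are busy 33.88% of the time.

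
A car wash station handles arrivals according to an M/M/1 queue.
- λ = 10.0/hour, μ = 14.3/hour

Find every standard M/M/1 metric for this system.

Step 1: ρ = λ/μ = 10.0/14.3 = 0.6993
Step 2: L = λ/(μ-λ) = 10.0/4.30 = 2.3256
Step 3: Lq = λ²/(μ(μ-λ)) = 100.00/(14.3×4.30) = 1.6263
Step 4: W = 1/(μ-λ) = 1/4.30 = 0.23256
Step 5: Wq = λ/(μ(μ-λ)) = 10.0/(14.3×4.30) = 0.1626
Step 6: P(0) = 1-ρ = 0.3007
Verify: L = λW = 10.0×0.23256 = 2.3256 ✔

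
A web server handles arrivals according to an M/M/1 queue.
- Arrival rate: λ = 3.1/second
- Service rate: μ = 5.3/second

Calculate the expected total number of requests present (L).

ρ = λ/μ = 3.1/5.3 = 0.5849
For M/M/1: L = λ/(μ-λ)
L = 3.1/(5.3-3.1) = 3.1/2.20
L = 1.4091 requests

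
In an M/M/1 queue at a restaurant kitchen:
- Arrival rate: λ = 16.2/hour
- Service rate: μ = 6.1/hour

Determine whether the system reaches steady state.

Stability requires ρ = λ/(cμ) < 1
ρ = 16.2/(1 × 6.1) = 16.2/6.10 = 2.6557
Since 2.6557 ≥ 1, the system is UNSTABLE.
Queue grows without bound. Need μ > λ = 16.2.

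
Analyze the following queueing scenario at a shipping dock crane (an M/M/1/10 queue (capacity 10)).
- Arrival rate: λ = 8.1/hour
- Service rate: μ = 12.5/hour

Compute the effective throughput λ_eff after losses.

ρ = λ/μ = 8.1/12.5 = 0.6480
P₀ = (1-ρ)/(1-ρ^(K+1)) = (1-0.6480)/(1-0.6480^11) = 0.3520/0.9915 = 0.3550
P_K = P₀×ρ^K = 0.35500 × 0.6480^10 = 0.35500 × 0.013054 = 0.004634
λ_eff = λ(1-P_K) = 8.1 × (1 - 0.004634) = 8.1 × 0.99537 = 8.0625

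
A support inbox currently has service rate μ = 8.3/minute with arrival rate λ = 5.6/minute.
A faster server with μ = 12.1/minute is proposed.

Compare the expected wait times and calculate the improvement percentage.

System 1: ρ₁ = 5.6/8.3 = 0.6747, W₁ = 1/(8.3-5.6) = 0.37037
System 2: ρ₂ = 5.6/12.1 = 0.4628, W₂ = 1/(12.1-5.6) = 0.15385
Improvement: (W₁-W₂)/W₁ = (0.37037-0.15385)/0.37037 = 58.46%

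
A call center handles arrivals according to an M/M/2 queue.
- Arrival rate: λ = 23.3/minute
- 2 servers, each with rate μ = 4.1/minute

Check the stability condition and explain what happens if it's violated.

Stability requires ρ = λ/(cμ) < 1
ρ = 23.3/(2 × 4.1) = 23.3/8.20 = 2.8415
Since 2.8415 ≥ 1, the system is UNSTABLE.
Need c > λ/μ = 23.3/4.1 = 5.68.
Minimum servers needed: c = 6.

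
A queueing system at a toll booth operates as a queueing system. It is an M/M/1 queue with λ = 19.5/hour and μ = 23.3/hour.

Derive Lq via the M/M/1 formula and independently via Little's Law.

Method 1 (direct): Lq = λ²/(μ(μ-λ)) = 380.25/(23.3 × 3.80) = 4.2947

Method 2 (Little's Law):
W = 1/(μ-λ) = 1/3.80 = 0.26316
Wq = W - 1/μ = 0.26316 - 0.042918 = 0.22024
Lq = λWq = 19.5 × 0.22024 = 4.2947 ✔ (matches Method 1)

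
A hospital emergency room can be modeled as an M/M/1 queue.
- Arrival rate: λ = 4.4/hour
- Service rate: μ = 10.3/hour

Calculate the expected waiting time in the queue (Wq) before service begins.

First, compute utilization: ρ = λ/μ = 4.4/10.3 = 0.4272
For M/M/1: Wq = λ/(μ(μ-λ))
Wq = 4.4/(10.3 × (10.3-4.4))
Wq = 4.4/(10.3 × 5.90)
Wq = 0.07240 hours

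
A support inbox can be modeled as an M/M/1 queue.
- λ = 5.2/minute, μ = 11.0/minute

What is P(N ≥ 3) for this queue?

ρ = λ/μ = 5.2/11.0 = 0.4727
P(N ≥ n) = ρⁿ
P(N ≥ 3) = 0.4727^3
P(N ≥ 3) = 0.1056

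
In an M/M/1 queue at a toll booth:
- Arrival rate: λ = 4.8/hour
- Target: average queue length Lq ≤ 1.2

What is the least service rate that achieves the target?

For M/M/1: Lq = λ²/(μ(μ-λ))
Need Lq ≤ 1.2, i.e. μ(μ-λ) ≥ λ²/1.2
μ² - 4.8μ - 23.04/1.2 ≥ 0  →  μ² - 4.8μ - 19.2000 ≥ 0
Quadratic formula (positive root): μ = [λ + √(λ² + 4×19.2000)]/2
Discriminant: 23.04 + 4×19.2000 = 99.8400, √99.8400 = 9.9920
μ ≥ (4.8 + 9.9920)/2 = 7.3960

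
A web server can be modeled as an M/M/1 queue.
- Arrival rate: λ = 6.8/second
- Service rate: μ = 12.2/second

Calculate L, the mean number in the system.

ρ = λ/μ = 6.8/12.2 = 0.5574
For M/M/1: L = λ/(μ-λ)
L = 6.8/(12.2-6.8) = 6.8/5.40
L = 1.2593 requests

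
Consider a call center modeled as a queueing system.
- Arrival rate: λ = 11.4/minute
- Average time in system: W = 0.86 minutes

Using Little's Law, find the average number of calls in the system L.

Little's Law: L = λW
L = 11.4 × 0.86 = 9.8040 calls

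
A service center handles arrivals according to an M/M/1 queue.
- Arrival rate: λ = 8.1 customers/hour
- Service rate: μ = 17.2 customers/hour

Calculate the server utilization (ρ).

Server utilization: ρ = λ/μ
ρ = 8.1/17.2 = 0.4709
The server is busy 47.09% of the time.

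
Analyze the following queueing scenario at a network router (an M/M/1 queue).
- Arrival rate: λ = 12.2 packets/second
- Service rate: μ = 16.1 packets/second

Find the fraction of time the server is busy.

Server utilization: ρ = λ/μ
ρ = 12.2/16.1 = 0.7578
The server is busy 75.78% of the time.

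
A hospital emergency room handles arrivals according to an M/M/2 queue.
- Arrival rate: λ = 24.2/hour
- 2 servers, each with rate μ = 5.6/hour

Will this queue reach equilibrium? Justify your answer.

Stability requires ρ = λ/(cμ) < 1
ρ = 24.2/(2 × 5.6) = 24.2/11.20 = 2.1607
Since 2.1607 ≥ 1, the system is UNSTABLE.
Need c > λ/μ = 24.2/5.6 = 4.32.
Minimum servers needed: c = 5.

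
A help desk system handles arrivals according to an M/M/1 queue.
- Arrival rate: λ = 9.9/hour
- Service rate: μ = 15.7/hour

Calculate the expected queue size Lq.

ρ = λ/μ = 9.9/15.7 = 0.6306
For M/M/1: Lq = λ²/(μ(μ-λ))
Lq = 98.01/(15.7 × 5.80)
Lq = 1.0763 tickets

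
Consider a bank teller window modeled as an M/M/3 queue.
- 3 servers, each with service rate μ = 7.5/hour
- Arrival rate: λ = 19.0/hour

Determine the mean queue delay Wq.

Traffic intensity: ρ = λ/(cμ) = 19.0/(3×7.5) = 0.8444
Since ρ = 0.8444 < 1, system is stable.
Offered load a = λ/μ = cρ = 19.0/7.5 = 2.5333
P₀ = [ Σₙ₌₀^2 aⁿ/n! + a^3/(3!(1-ρ)) ]⁻¹
Σ = a^0/0! + a^1/1! + a^2/2! = 1.0000 + 2.5333 + 3.2089 = 6.7422
a^3/(3!(1-ρ)) = 16.2584/(6 × 0.155556) = 17.4197
P₀ = 1/(6.7422 + 17.4197) = 0.04139
Lq = P₀·a^3·ρ / (3!(1-ρ)²) = 0.0413875 × 16.2584 × 0.844444 / (6 × 0.0241975) = 3.9138
Wq = Lq/λ = 3.9138/19.0 = 0.2060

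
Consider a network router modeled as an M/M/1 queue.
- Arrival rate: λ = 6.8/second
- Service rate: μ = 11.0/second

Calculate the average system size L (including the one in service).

ρ = λ/μ = 6.8/11.0 = 0.6182
For M/M/1: L = λ/(μ-λ)
L = 6.8/(11.0-6.8) = 6.8/4.20
L = 1.6190 packets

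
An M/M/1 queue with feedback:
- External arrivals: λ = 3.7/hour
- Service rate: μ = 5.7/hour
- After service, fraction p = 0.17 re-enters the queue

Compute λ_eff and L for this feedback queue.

Effective arrival rate: λ_eff = λ/(1-p) = 3.7/(1-0.17) = 3.7/0.83 = 4.4578313
ρ = λ_eff/μ = 4.4578313/5.7 = 0.7820757
L = ρ/(1-ρ) = 0.7820757/(1-0.7820757) = 3.5887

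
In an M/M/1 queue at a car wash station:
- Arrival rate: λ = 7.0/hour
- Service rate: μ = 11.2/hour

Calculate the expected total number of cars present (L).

ρ = λ/μ = 7.0/11.2 = 0.6250
For M/M/1: L = λ/(μ-λ)
L = 7.0/(11.2-7.0) = 7.0/4.20
L = 1.6667 cars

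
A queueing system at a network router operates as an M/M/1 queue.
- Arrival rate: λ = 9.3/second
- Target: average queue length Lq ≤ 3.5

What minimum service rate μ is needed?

For M/M/1: Lq = λ²/(μ(μ-λ))
Need Lq ≤ 3.5, i.e. μ(μ-λ) ≥ λ²/3.5
μ² - 9.3μ - 86.49/3.5 ≥ 0  →  μ² - 9.3μ - 24.71143 ≥ 0
Quadratic formula (positive root): μ = [λ + √(λ² + 4×24.71143)]/2
Discriminant: 86.49 + 4×24.71143 = 185.3357, √185.3357 = 13.6138
μ ≥ (9.3 + 13.6138)/2 = 11.4569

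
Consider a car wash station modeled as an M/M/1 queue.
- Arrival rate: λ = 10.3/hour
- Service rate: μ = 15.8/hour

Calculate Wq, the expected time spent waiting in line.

First, compute utilization: ρ = λ/μ = 10.3/15.8 = 0.6519
For M/M/1: Wq = λ/(μ(μ-λ))
Wq = 10.3/(15.8 × (15.8-10.3))
Wq = 10.3/(15.8 × 5.50)
Wq = 0.1185 hours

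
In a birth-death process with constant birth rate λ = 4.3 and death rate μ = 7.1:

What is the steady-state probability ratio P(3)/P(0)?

For constant rates: P(n)/P(0) = (λ/μ)^n
P(3)/P(0) = (4.3/7.1)^3 = 0.6056^3 = 0.2221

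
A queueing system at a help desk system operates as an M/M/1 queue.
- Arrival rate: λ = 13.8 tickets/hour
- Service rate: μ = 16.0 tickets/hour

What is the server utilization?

Server utilization: ρ = λ/μ
ρ = 13.8/16.0 = 0.8625
The server is busy 86.25% of the time.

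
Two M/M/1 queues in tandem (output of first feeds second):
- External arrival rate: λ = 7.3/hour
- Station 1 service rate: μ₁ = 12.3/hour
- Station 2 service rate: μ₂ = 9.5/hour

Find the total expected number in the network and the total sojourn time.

By Jackson's theorem, each station behaves as independent M/M/1.
Station 1: ρ₁ = 7.3/12.3 = 0.5935, L₁ = ρ₁/(1-ρ₁) = λ/(μ₁-λ) = 7.3/5.00 = 1.4600
Station 2: ρ₂ = 7.3/9.5 = 0.7684, L₂ = ρ₂/(1-ρ₂) = λ/(μ₂-λ) = 7.3/2.20 = 3.3182
Total: L = L₁ + L₂ = 1.4600 + 3.3182 = 4.7782
W = L/λ = 4.7782/7.3 = 0.6545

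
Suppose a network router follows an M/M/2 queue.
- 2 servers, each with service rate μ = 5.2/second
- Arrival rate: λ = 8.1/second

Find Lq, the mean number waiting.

Traffic intensity: ρ = λ/(cμ) = 8.1/(2×5.2) = 0.7788
Since ρ = 0.7788 < 1, system is stable.
Offered load a = λ/μ = cρ = 8.1/5.2 = 1.5577
P₀ = [ Σₙ₌₀^1 aⁿ/n! + a^2/(2!(1-ρ)) ]⁻¹
Σ = a^0/0! + a^1/1! = 1.0000 + 1.5577 = 2.5577
a^2/(2!(1-ρ)) = 2.42641/(2 × 0.221154) = 5.4858
P₀ = 1/(2.5577 + 5.4858) = 0.1243
Lq = P₀·a^2·ρ / (2!(1-ρ)²) = 0.124324 × 2.42641 × 0.778846 / (2 × 0.0489090) = 2.4019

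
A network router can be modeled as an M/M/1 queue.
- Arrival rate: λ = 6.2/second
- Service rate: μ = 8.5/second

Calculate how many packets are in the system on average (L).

ρ = λ/μ = 6.2/8.5 = 0.7294
For M/M/1: L = λ/(μ-λ)
L = 6.2/(8.5-6.2) = 6.2/2.30
L = 2.6957 packets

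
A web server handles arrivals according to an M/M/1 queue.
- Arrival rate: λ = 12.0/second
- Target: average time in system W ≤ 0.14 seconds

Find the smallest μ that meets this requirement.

For M/M/1: W = 1/(μ-λ)
Need W ≤ 0.14, so 1/(μ-λ) ≤ 0.14
μ - λ ≥ 1/0.14 = 7.1429
μ ≥ 12.0 + 7.1429 = 19.1429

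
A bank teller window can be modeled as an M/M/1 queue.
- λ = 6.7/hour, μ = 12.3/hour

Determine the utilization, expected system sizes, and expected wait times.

Step 1: ρ = λ/μ = 6.7/12.3 = 0.5447
Step 2: L = λ/(μ-λ) = 6.7/5.60 = 1.1964
Step 3: Lq = λ²/(μ(μ-λ)) = 44.89/(12.3×5.60) = 0.6517
Step 4: W = 1/(μ-λ) = 1/5.60 = 0.17857
Step 5: Wq = λ/(μ(μ-λ)) = 6.7/(12.3×5.60) = 0.09727
Step 6: P(0) = 1-ρ = 0.4553
Verify: L = λW = 6.7×0.17857 = 1.1964 ✔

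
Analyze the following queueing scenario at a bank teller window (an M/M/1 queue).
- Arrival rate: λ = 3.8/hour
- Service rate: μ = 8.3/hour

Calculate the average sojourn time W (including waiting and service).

First, compute utilization: ρ = λ/μ = 3.8/8.3 = 0.4578
For M/M/1: W = 1/(μ-λ)
W = 1/(8.3-3.8) = 1/4.50
W = 0.2222 hours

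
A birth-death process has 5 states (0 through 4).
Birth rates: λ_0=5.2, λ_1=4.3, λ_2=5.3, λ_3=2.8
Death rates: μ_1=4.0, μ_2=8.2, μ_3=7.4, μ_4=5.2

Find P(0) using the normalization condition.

Ratios P(n)/P(0) = (λ₀···λₙ₋₁)/(μ₁···μₙ):
P(1)/P(0) = (5.2)/(4.0) = 1.3000
P(2)/P(0) = (5.2×4.3)/(4.0×8.2) = 0.68171
P(3)/P(0) = (5.2×4.3×5.3)/(4.0×8.2×7.4) = 0.48825
P(4)/P(0) = (5.2×4.3×5.3×2.8)/(4.0×8.2×7.4×5.2) = 0.26290

Normalization: ∑ P(n) = 1
P(0) × (1.0000 + 1.3000 + 0.68171 + 0.48825 + 0.26290) = 1
P(0) × 3.7329 = 1
P(0) = 1/3.7329 = 0.2679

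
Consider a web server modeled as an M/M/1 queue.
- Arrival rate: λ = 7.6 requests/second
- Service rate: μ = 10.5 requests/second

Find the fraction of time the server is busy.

Server utilization: ρ = λ/μ
ρ = 7.6/10.5 = 0.7238
The server is busy 72.38% of the time.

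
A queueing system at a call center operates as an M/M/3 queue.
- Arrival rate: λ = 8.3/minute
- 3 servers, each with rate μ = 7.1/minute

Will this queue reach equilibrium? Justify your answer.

Stability requires ρ = λ/(cμ) < 1
ρ = 8.3/(3 × 7.1) = 8.3/21.30 = 0.3897
Since 0.3897 < 1, the system is STABLE.
The servers are busy 38.97% of the time.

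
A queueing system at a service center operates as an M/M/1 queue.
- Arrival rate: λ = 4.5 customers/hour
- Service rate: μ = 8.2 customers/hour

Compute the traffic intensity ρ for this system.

Server utilization: ρ = λ/μ
ρ = 4.5/8.2 = 0.5488
The server is busy 54.88% of the time.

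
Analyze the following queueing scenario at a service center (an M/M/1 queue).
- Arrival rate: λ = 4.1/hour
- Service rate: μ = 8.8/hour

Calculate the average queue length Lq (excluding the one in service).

ρ = λ/μ = 4.1/8.8 = 0.4659
For M/M/1: Lq = λ²/(μ(μ-λ))
Lq = 16.81/(8.8 × 4.70)
Lq = 0.4064 customers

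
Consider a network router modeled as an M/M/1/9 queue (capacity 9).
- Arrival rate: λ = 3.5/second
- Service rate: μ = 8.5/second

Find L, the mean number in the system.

ρ = λ/μ = 3.5/8.5 = 0.41176
P₀ = (1-ρ)/(1-ρ^(K+1)) = (1-0.41176)/(1-0.41176^10) = 0.5882/0.9999 = 0.5883
P_K = P₀×ρ^K = 0.58832 × 0.41176^9 = 0.58832 × 0.00034025 = 0.0002002
L = ρ[1 - (K+1)ρ^K + Kρ^(K+1)] / [(1-ρ)(1-ρ^(K+1))]
L = 0.41176 × (1 - 10×0.0003402 + 9×0.0001401) / ((1 - 0.41176) × (1 - 0.0001401)) = 0.6986 packets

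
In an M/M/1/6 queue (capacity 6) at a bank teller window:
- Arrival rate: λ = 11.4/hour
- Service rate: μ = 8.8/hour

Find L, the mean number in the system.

ρ = λ/μ = 11.4/8.8 = 1.29545
P₀ = (1-ρ)/(1-ρ^(K+1)) = (1-1.29545)/(1-1.29545^7) = -0.29545/-5.1227 = 0.05767
P_K = P₀×ρ^K = 0.05767 × 1.29545^6 = 0.05767 × 4.7263 = 0.2726
L = ρ[1 - (K+1)ρ^K + Kρ^(K+1)] / [(1-ρ)(1-ρ^(K+1))]
L = 1.29545 × (1 - 7×4.72633 + 6×6.12272) / ((1 - 1.29545) × (1 - 6.12272)) = 3.9818 transactions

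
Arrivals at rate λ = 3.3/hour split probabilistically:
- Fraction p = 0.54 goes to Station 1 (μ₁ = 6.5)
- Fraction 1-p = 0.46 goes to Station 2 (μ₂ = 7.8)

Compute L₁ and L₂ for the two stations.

Effective rates: λ₁ = 3.3×0.54 = 1.782, λ₂ = 3.3×0.46 = 1.518
Station 1: ρ₁ = 1.782/6.5 = 0.27415, L₁ = ρ₁/(1-ρ₁) = 0.27415/(1-0.27415) = 0.3777
Station 2: ρ₂ = 1.518/7.8 = 0.1946, L₂ = ρ₂/(1-ρ₂) = 0.1946/(1-0.1946) = 0.2416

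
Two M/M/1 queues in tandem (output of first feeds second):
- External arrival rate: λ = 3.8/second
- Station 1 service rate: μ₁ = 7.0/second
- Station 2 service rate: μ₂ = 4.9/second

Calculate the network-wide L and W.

By Jackson's theorem, each station behaves as independent M/M/1.
Station 1: ρ₁ = 3.8/7.0 = 0.5429, L₁ = ρ₁/(1-ρ₁) = λ/(μ₁-λ) = 3.8/3.20 = 1.1875
Station 2: ρ₂ = 3.8/4.9 = 0.7755, L₂ = ρ₂/(1-ρ₂) = λ/(μ₂-λ) = 3.8/1.10 = 3.4545
Total: L = L₁ + L₂ = 1.1875 + 3.4545 = 4.6420
W = L/λ = 4.6420/3.8 = 1.2216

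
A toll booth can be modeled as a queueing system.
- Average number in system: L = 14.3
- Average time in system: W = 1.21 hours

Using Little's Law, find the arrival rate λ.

Little's Law: L = λW, so λ = L/W
λ = 14.3/1.21 = 11.8182 vehicles/hour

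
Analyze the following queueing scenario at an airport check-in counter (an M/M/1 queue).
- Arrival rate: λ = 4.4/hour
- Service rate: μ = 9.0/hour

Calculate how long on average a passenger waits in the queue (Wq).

First, compute utilization: ρ = λ/μ = 4.4/9.0 = 0.4889
For M/M/1: Wq = λ/(μ(μ-λ))
Wq = 4.4/(9.0 × (9.0-4.4))
Wq = 4.4/(9.0 × 4.60)
Wq = 0.1063 hours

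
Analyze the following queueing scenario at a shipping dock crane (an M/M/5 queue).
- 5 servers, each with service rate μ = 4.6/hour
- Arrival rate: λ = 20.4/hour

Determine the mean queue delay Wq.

Traffic intensity: ρ = λ/(cμ) = 20.4/(5×4.6) = 0.8870
Since ρ = 0.8870 < 1, system is stable.
Offered load a = λ/μ = cρ = 20.4/4.6 = 4.4348
P₀ = [ Σₙ₌₀^4 aⁿ/n! + a^5/(5!(1-ρ)) ]⁻¹
Σ = a^0/0! + a^1/1! + a^2/2! + a^3/3! + a^4/4! = 1.0000 + 4.4348 + 9.8336 + 14.5367 + 16.1168 = 45.9219
a^5/(5!(1-ρ)) = 1715.3853/(120 × 0.1130435) = 126.4547
P₀ = 1/(45.9219 + 126.4547) = 0.005801
Lq = P₀·a^5·ρ / (5!(1-ρ)²) = 0.0058013 × 1715.3853 × 0.88696 / (120 × 0.012779) = 5.7559
Wq = Lq/λ = 5.7559/20.4 = 0.2822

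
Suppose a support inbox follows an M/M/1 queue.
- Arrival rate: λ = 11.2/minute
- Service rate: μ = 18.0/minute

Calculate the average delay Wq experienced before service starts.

First, compute utilization: ρ = λ/μ = 11.2/18.0 = 0.6222
For M/M/1: Wq = λ/(μ(μ-λ))
Wq = 11.2/(18.0 × (18.0-11.2))
Wq = 11.2/(18.0 × 6.80)
Wq = 0.09150 minutes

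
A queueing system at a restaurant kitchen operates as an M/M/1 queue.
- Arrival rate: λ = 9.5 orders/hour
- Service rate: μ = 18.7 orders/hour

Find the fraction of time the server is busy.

Server utilization: ρ = λ/μ
ρ = 9.5/18.7 = 0.5080
The server is busy 50.80% of the time.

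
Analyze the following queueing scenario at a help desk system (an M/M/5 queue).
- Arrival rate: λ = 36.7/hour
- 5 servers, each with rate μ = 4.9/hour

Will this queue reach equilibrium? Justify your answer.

Stability requires ρ = λ/(cμ) < 1
ρ = 36.7/(5 × 4.9) = 36.7/24.50 = 1.4980
Since 1.4980 ≥ 1, the system is UNSTABLE.
Need c > λ/μ = 36.7/4.9 = 7.49.
Minimum servers needed: c = 8.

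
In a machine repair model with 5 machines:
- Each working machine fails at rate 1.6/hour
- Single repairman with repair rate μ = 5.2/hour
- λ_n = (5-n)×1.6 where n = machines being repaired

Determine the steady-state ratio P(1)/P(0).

P(1)/P(0) = ∏_{i=0}^{1-1} λ_i/μ_{i+1}
= (5-0)×1.6/5.2
= 1.5385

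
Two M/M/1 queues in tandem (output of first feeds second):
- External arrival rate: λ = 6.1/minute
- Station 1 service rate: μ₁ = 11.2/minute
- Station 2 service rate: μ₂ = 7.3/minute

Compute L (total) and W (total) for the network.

By Jackson's theorem, each station behaves as independent M/M/1.
Station 1: ρ₁ = 6.1/11.2 = 0.5446, L₁ = ρ₁/(1-ρ₁) = λ/(μ₁-λ) = 6.1/5.10 = 1.1961
Station 2: ρ₂ = 6.1/7.3 = 0.8356, L₂ = ρ₂/(1-ρ₂) = λ/(μ₂-λ) = 6.1/1.20 = 5.0833
Total: L = L₁ + L₂ = 1.1961 + 5.0833 = 6.2794
W = L/λ = 6.2794/6.1 = 1.0294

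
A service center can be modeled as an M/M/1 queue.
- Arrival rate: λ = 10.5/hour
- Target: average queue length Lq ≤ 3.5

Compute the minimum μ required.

For M/M/1: Lq = λ²/(μ(μ-λ))
Need Lq ≤ 3.5, i.e. μ(μ-λ) ≥ λ²/3.5
μ² - 10.5μ - 110.25/3.5 ≥ 0  →  μ² - 10.5μ - 31.5000 ≥ 0
Quadratic formula (positive root): μ = [λ + √(λ² + 4×31.5000)]/2
Discriminant: 110.25 + 4×31.5000 = 236.2500, √236.2500 = 15.3704
μ ≥ (10.5 + 15.3704)/2 = 12.9352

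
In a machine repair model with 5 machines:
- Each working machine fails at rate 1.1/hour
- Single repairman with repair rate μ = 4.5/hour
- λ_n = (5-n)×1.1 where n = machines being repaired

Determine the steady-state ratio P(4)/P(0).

P(4)/P(0) = ∏_{i=0}^{4-1} λ_i/μ_{i+1}
= (5-0)×1.1/4.5 × (5-1)×1.1/4.5 × (5-2)×1.1/4.5 × (5-3)×1.1/4.5
= 0.4285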